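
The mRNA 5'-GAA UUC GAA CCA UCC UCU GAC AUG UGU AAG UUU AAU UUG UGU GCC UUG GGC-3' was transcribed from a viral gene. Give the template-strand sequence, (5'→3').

Replace U with T to get the coding DNA strand: GAATTCGAACCATCCTCTGACATGTGTAAGTTTAATTTGTGTGCCTTGGGC. The template strand is its reverse complement (complement CTTAAGCTTGGTAGGAGACTGTACACATTCAAATTAAACACACGGAACCCG, then reverse).

5′-GCCCAAGGCACACAAATTAAACTTACACATGTCAGAGGATGGTTCGAATTC-3′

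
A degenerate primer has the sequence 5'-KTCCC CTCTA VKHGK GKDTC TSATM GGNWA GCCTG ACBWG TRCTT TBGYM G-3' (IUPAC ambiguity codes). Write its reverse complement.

5'-CKRCVAAAGYACWVGTCAGGCTWNCCKATSAGAHMCMCDMBTAGAGGGGAM-3'

Standard pairs A↔T, G↔C; ambiguity codes pair R↔Y, M↔K, W↔W, S↔S, B↔V, D↔H, N↔N. Complement (MAGGGGAGATBMDCMCMHAGASTAKCCNWTCGGACTGVWCAYGAAAVCRKC), then reverse for 5'→3'.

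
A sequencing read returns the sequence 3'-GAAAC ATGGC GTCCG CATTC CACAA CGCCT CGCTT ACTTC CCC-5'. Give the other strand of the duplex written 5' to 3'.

The strand is given 3'→5', so its complement runs 5'→3' in the same left-to-right order: pair each base A↔T, G↔C.

5'-CTTTGTACCGCAGGCGTAAGGTGTTGCGGAGCGAATGAAGGGG-3'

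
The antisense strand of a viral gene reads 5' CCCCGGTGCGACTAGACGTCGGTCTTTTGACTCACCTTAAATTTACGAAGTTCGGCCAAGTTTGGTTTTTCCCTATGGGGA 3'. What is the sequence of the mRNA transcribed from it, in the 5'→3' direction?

5'-UCCCCAUAGGGAAAAACCAAACUUGGCCGAACUUCGUAAAUUUAAGGUGAGUCAAAAGACCGACGUCUAGUCGCACCGGGG-3'

RNA polymerase reads the template 3'→5' and synthesizes mRNA 5'→3' by base-pairing (A→U, T→A, G↔C). The complement of the template is GGGGCCACGCTGATCTGCAGCCAGAAAACTGAGTGGAATTTAAATGCTTCAAGCCGGTTCAAACCAAAAAGGGATACCCCT; antiparallel, so 5'→3' the coding strand is TCCCCATAGGGAAAAACCAAACTTGGCCGAACTTCGTAAATTTAAGGTGAGTCAAAAGACCGACGTCTAGTCGCACCGGGG. Replace T with U for the mRNA.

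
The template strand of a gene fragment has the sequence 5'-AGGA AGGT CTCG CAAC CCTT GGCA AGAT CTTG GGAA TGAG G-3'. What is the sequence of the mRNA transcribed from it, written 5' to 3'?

5'-CCUCAUUCCCAAGAUCUUGCCAAGGGUUGCGAGACCUUCCU-3'

RNA polymerase reads the template 3'→5' and synthesizes mRNA 5'→3' by base-pairing (A→U, T→A, G↔C). The complement of the template is TCCTTCCAGAGCGTTGGGAACCGTTCTAGAACCCTTACTCC; antiparallel, so 5'→3' the coding strand is CCTCATTCCCAAGATCTTGCCAAGGGTTGCGAGACCTTCCT. Replace T with U for the mRNA.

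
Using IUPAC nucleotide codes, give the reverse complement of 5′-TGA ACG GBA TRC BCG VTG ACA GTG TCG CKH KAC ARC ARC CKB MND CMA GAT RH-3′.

Standard pairs A↔T, G↔C; ambiguity codes pair R↔Y, M↔K, B↔V, D↔H, N↔N. Complement (ACTTGCCVTAYGVGCBACTGTCACAGCGMDMTGTYGTYGGMVKNHGKTCTAYD), then reverse for 5'→3'.

5'-DYATCTKGHNKVMGGYTGYTGTMDMGCGACACTGTCABCGVGYATVCCGTTCA-3'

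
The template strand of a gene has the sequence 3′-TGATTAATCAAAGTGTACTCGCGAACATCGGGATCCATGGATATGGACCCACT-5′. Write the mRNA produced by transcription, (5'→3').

5'-ACUAAUUAGUUUCACAUGAGCGCUUGUAGCCCUAGGUACCUAUACCUGGGUGA-3'

Reading the template 3'→5' as shown, RNA polymerase pairs each base (A→U, T→A, G↔C) to build mRNA 5'→3' directly.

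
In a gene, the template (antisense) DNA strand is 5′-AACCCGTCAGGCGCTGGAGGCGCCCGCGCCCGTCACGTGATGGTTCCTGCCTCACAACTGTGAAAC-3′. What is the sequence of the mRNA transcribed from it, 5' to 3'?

RNA polymerase reads the template 3'→5' and synthesizes mRNA 5'→3' by base-pairing (A→U, T→A, G↔C). The complement of the template is TTGGGCAGTCCGCGACCTCCGCGGGCGCGGGCAGTGCACTACCAAGGACGGAGTGTTGACACTTTG; antiparallel, so 5'→3' the coding strand is GTTTCACAGTTGTGAGGCAGGAACCATCACGTGACGGGCGCGGGCGCCTCCAGCGCCTGACGGGTT. Replace T with U for the mRNA.

5'-GUUUCACAGUUGUGAGGCAGGAACCAUCACGUGACGGGCGCGGGCGCCUCCAGCGCCUGACGGGUU-3'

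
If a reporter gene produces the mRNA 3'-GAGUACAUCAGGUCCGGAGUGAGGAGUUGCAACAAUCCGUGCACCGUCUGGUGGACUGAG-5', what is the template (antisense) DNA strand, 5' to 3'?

Written 5'→3' the mRNA is GAGUCAGGUGGUCUGCCACGUGCCUAACAACGUUGAGGAGUGAGGCCUGGACUACAUGAG, so the coding DNA strand is GAGTCAGGTGGTCTGCCACGTGCCTAACAACGTTGAGGAGTGAGGCCTGGACTACATGAG. The template is its reverse complement.

5′-CTCATGTAGTCCAGGCCTCACTCCTCAACGTTGTTAGGCACGTGGCAGACCACCTGACTC-3′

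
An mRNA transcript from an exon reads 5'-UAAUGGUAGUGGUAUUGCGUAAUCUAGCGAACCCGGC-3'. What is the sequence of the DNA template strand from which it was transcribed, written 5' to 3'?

5'-GCCGGGTTCGCTAGATTACGCAATACCACTACCATTA-3'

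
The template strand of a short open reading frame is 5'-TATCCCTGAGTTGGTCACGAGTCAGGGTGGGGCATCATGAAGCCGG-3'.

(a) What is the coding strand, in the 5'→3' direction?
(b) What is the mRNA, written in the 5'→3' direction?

(a) The coding strand is the reverse complement of the template: complement ATAGGGACTCAACCAGTGCTCAGTCCCACCCCGTAGTACTTCGGCC, then reverse.
(b) mRNA has the coding-strand sequence with T→U.

(a) 5'-CCGGCTTCATGATGCCCCACCCTGACTCGTGACCAACTCAGGGATA-3'
(b) 5'-CCGGCUUCAUGAUGCCCCACCCUGACUCGUGACCAACUCAGGGAUA-3'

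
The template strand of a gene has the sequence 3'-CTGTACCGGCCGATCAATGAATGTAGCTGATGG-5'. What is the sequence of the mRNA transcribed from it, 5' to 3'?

Reading the template 3'→5' as shown, RNA polymerase pairs each base (A→U, T→A, G↔C) to build mRNA 5'→3' directly.

5'-GACAUGGCCGGCUAGUUACUUACAUCGACUACC-3'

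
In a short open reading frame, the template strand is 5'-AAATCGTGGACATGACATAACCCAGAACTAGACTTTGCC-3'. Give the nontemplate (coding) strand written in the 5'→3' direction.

The coding strand is complementary and antiparallel to the template: take the complement (A↔T, G↔C) and reverse.

5'-GGCAAAGTCTAGTTCTGGGTTATGTCATGTCCACGATTT-3'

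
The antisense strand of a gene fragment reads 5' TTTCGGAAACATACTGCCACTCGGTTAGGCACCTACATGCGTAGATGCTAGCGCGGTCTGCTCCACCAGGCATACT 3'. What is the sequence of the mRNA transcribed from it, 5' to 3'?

5′-AGUAUGCCUGGUGGAGCAGACCGCGCUAGCAUCUACGCAUGUAGGUGCCUAACCGAGUGGCAGUAUGUUUCCGAAA-3′

The mRNA has the sequence of the coding strand (reverse complement of the template) with T→U. Reverse complement of TTTCGGAAACATACTGCCACTCGGTTAGGCACCTACATGCGTAGATGCTAGCGCGGTCTGCTCCACCAGGCATACT is AGTATGCCTGGTGGAGCAGACCGCGCTAGCATCTACGCATGTAGGTGCCTAACCGAGTGGCAGTATGTTTCCGAAA; then T→U.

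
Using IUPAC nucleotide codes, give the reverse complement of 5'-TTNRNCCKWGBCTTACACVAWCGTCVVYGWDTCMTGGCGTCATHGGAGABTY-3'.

5'-RAVTCTCCDATGACGCCAKGAHWCRBBGACGWTBGTGTAAGVCWMGGNYNAA-3'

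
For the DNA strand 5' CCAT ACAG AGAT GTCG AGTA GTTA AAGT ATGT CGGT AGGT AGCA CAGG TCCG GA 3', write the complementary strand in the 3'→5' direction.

Base-pairing A↔T, G↔C gives the complement. The complementary strand is antiparallel, so paired with a 5'→3' strand it runs 3'→5'.

3'-GGTATGTCTCTACAGCTCATCAATTTCATACAGCCATCCATCGTGTCCAGGCCT-5'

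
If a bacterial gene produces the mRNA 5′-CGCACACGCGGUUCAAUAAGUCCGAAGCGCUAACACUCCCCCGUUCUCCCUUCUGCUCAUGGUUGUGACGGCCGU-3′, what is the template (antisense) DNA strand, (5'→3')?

Replace U with T to get the coding DNA strand: CGCACACGCGGTTCAATAAGTCCGAAGCGCTAACACTCCCCCGTTCTCCCTTCTGCTCATGGTTGTGACGGCCGT. The template strand is its reverse complement (complement GCGTGTGCGCCAAGTTATTCAGGCTTCGCGATTGTGAGGGGGCAAGAGGGAAGACGAGTACCAACACTGCCGGCA, then reverse).

5'-ACGGCCGTCACAACCATGAGCAGAAGGGAGAACGGGGGAGTGTTAGCGCTTCGGACTTATTGAACCGCGTGTGCG-3'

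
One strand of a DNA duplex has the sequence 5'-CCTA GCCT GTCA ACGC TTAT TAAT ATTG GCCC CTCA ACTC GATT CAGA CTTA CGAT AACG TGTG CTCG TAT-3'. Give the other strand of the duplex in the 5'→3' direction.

Pairing A↔T and G↔C gives GGATCGGACAGTTGCGAATAATTATAACCGGGGAGTTGAGCTAAGTCTGAATGCTATTGCACACGAGCATA, running 3'→5'. Reverse for the 5'→3' convention.

5′-ATACGAGCACACGTTATCGTAAGTCTGAATCGAGTTGAGGGGCCAATATTAATAAGCGTTGACAGGCTAGG-3′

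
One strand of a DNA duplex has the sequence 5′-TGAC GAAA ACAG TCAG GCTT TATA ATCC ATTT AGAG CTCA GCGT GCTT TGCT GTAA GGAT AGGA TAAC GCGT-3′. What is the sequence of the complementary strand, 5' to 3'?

5'-ACGCGTTATCCTATCCTTACAGCAAAGCACGCTGAGCTCTAAATGGATTATAAAGCCTGACTGTTTTCGTCA-3'

Pairing A↔T and G↔C gives ACTGCTTTTGTCAGTCCGAAATATTAGGTAAATCTCGAGTCGCACGAAACGACATTCCTATCCTATTGCGCA, running 3'→5'. Reverse for the 5'→3' convention.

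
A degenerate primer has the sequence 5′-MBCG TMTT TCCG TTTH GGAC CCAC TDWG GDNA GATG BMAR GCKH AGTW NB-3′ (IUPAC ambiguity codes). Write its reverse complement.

Standard pairs A↔T, G↔C; ambiguity codes pair R↔Y, M↔K, W↔W, B↔V, D↔H, N↔N. Complement (KVGCAKAAAGGCAAADCCTGGGTGAHWCCHNTCTACVKTYCGMDTCAWNV), then reverse for 5'→3'.

5'-VNWACTDMGCYTKVCATCTNHCCWHAGTGGGTCCDAAACGGAAAKACGVK-3'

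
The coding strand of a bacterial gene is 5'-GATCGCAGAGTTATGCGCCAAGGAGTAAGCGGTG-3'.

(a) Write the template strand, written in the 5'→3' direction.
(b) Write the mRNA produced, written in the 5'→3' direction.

(a) The template strand is the reverse complement of the coding strand: complement CTAGCGTCTCAATACGCGGTTCCTCATTCGCCAC, then reverse.
(b) mRNA matches the coding strand with T→U.

(a) 5'-CACCGCTTACTCCTTGGCGCATAACTCTGCGATC-3'
(b) 5'-GAUCGCAGAGUUAUGCGCCAAGGAGUAAGCGGUG-3'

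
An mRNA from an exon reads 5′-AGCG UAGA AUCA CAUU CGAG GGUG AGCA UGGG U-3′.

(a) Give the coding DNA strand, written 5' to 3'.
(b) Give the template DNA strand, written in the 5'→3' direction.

(a) 5'-AGCGTAGAATCACATTCGAGGGTGAGCATGGGT-3'
(b) 5′-ACCCATGCTCACCCTCGAATGTGATTCTACGCT-3′

(a) The coding strand matches the mRNA with U→T.
(b) The template strand is the reverse complement of the coding strand.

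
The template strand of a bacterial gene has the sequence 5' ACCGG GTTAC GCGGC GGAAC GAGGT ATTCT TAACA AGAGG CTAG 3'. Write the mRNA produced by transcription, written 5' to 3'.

5'-CUAGCCUCUUGUUAAGAAUACCUCGUUCCGCCGCGUAACCCGGU-3'

RNA polymerase reads the template 3'→5' and synthesizes mRNA 5'→3' by base-pairing (A→U, T→A, G↔C). The complement of the template is TGGCCCAATGCGCCGCCTTGCTCCATAAGAATTGTTCTCCGATC; antiparallel, so 5'→3' the coding strand is CTAGCCTCTTGTTAAGAATACCTCGTTCCGCCGCGTAACCCGGT. Replace T with U for the mRNA.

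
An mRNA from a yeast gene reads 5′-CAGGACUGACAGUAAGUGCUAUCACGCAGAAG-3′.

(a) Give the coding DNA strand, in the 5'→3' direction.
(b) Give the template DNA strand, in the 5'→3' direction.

(a) 5'-CAGGACTGACAGTAAGTGCTATCACGCAGAAG-3'
(b) 5'-CTTCTGCGTGATAGCACTTACTGTCAGTCCTG-3'

(a) The coding strand matches the mRNA with U→T.
(b) The template strand is the reverse complement of the coding strand.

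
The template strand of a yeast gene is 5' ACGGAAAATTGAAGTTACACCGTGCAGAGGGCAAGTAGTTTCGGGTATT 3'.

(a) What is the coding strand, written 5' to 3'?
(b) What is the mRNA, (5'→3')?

(a) 5'-AATACCCGAAACTACTTGCCCTCTGCACGGTGTAACTTCAATTTTCCGT-3'
(b) 5'-AAUACCCGAAACUACUUGCCCUCUGCACGGUGUAACUUCAAUUUUCCGU-3'

(a) The coding strand is the reverse complement of the template: complement TGCCTTTTAACTTCAATGTGGCACGTCTCCCGTTCATCAAAGCCCATAA, then reverse.
(b) mRNA has the coding-strand sequence with T→U.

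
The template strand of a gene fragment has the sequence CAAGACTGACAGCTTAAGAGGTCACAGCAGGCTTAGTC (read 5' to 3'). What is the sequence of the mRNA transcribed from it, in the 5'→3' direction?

5'-GACUAAGCCUGCUGUGACCUCUUAAGCUGUCAGUCUUG-3'

The mRNA has the sequence of the coding strand (reverse complement of the template) with T→U. Reverse complement of CAAGACTGACAGCTTAAGAGGTCACAGCAGGCTTAGTC is GACTAAGCCTGCTGTGACCTCTTAAGCTGTCAGTCTTG; then T→U.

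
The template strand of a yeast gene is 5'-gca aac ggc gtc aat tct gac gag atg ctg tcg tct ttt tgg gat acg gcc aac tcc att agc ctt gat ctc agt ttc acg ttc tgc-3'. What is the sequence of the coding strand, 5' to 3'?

5'-GCAGAACGTGAAACTGAGATCAAGGCTAATGGAGTTGGCCGTATCCCAAAAAGACGACAGCATCTCGTCAGAATTGACGCCGTTTGC-3'

The coding strand is complementary and antiparallel to the template: take the complement (A↔T, G↔C) and reverse.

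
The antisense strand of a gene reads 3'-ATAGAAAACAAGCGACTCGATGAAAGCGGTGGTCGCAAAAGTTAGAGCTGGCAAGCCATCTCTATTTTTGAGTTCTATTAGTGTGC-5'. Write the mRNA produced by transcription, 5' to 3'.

5′-UAUCUUUUGUUCGCUGAGCUACUUUCGCCACCAGCGUUUUCAAUCUCGACCGUUCGGUAGAGAUAAAAACUCAAGAUAAUCACACG-3′

Reading the template 3'→5' as shown, RNA polymerase pairs each base (A→U, T→A, G↔C) to build mRNA 5'→3' directly.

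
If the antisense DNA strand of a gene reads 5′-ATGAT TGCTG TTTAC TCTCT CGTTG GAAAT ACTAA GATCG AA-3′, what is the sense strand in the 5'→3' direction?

5'-TTCGATCTTAGTATTTCCAACGAGAGAGTAAACAGCAATCAT-3'

The coding strand is complementary and antiparallel to the template: take the complement (A↔T, G↔C) and reverse.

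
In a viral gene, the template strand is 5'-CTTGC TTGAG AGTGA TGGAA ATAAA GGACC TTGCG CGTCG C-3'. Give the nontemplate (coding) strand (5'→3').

5'-GCGACGCGCAAGGTCCTTTATTTCCATCACTCTCAAGCAAG-3'

The coding strand is complementary and antiparallel to the template: take the complement (A↔T, G↔C) and reverse.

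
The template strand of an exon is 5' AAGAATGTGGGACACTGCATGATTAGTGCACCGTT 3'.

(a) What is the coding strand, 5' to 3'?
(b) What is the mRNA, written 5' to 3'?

(a) The coding strand is the reverse complement of the template: complement TTCTTACACCCTGTGACGTACTAATCACGTGGCAA, then reverse.
(b) mRNA has the coding-strand sequence with T→U.

(a) 5'-AACGGTGCACTAATCATGCAGTGTCCCACATTCTT-3'
(b) 5'-AACGGUGCACUAAUCAUGCAGUGUCCCACAUUCUU-3'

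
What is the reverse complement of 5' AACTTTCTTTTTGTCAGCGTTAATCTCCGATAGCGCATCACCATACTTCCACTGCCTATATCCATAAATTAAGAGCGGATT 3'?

Reading the sequence 3'→5' and pairing each base (A↔T, G↔C) gives the reverse complement directly.

5′-AATCCGCTCTTAATTTATGGATATAGGCAGTGGAAGTATGGTGATGCGCTATCGGAGATTAACGCTGACAAAAAGAAAGTT-3′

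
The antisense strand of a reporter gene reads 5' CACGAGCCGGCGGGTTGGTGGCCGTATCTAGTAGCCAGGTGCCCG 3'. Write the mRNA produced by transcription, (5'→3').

The mRNA has the sequence of the coding strand (reverse complement of the template) with T→U. Reverse complement of CACGAGCCGGCGGGTTGGTGGCCGTATCTAGTAGCCAGGTGCCCG is CGGGCACCTGGCTACTAGATACGGCCACCAACCCGCCGGCTCGTG; then T→U.

5'-CGGGCACCUGGCUACUAGAUACGGCCACCAACCCGCCGGCUCGUG-3'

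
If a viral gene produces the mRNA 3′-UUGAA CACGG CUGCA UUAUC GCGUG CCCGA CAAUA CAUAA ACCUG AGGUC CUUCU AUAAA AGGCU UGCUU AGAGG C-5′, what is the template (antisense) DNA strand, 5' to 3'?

5'-AACTTGTGCCGACGTAATAGCGCACGGGCTGTTATGTATTTGGACTCCAGGAAGATATTTTCCGAACGAATCTCCG-3'

Written 5'→3' the mRNA is CGGAGAUUCGUUCGGAAAAUAUCUUCCUGGAGUCCAAAUACAUAACAGCCCGUGCGCUAUUACGUCGGCACAAGUU, so the coding DNA strand is CGGAGATTCGTTCGGAAAATATCTTCCTGGAGTCCAAATACATAACAGCCCGTGCGCTATTACGTCGGCACAAGTT. The template is its reverse complement.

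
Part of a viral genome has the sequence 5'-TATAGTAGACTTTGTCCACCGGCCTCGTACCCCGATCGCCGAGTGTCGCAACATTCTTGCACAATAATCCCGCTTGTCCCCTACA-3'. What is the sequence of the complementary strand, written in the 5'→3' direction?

The complement of TATAGTAGACTTTGTCCACCGGCCTCGTACCCCGATCGCCGAGTGTCGCAACATTCTTGCACAATAATCCCGCTTGTCCCCTACA is ATATCATCTGAAACAGGTGGCCGGAGCATGGGGCTAGCGGCTCACAGCGTTGTAAGAACGTGTTATTAGGGCGAACAGGGGATGT (A↔T, G↔C). DNA strands are antiparallel, so the complementary strand runs 3'→5'; reversing gives the 5'→3' form.

5'-TGTAGGGGACAAGCGGGATTATTGTGCAAGAATGTTGCGACACTCGGCGATCGGGGTACGAGGCCGGTGGACAAAGTCTACTATA-3'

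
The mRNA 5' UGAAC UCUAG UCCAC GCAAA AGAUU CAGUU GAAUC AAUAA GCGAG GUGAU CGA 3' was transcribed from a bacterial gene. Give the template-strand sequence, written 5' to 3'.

5'-TCGATCACCTCGCTTATTGATTCAACTGAATCTTTTGCGTGGACTAGAGTTCA-3'

Replace U with T to get the coding DNA strand: TGAACTCTAGTCCACGCAAAAGATTCAGTTGAATCAATAAGCGAGGTGATCGA. The template strand is its reverse complement (complement ACTTGAGATCAGGTGCGTTTTCTAAGTCAACTTAGTTATTCGCTCCACTAGCT, then reverse).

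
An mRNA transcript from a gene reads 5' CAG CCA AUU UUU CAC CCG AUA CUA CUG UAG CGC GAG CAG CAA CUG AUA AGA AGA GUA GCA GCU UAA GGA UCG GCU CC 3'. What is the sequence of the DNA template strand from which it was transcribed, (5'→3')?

5'-GGAGCCGATCCTTAAGCTGCTACTCTTCTTATCAGTTGCTGCTCGCGCTACAGTAGTATCGGGTGAAAAATTGGCTG-3'

Replace U with T to get the coding DNA strand: CAGCCAATTTTTCACCCGATACTACTGTAGCGCGAGCAGCAACTGATAAGAAGAGTAGCAGCTTAAGGATCGGCTCC. The template strand is its reverse complement (complement GTCGGTTAAAAAGTGGGCTATGATGACATCGCGCTCGTCGTTGACTATTCTTCTCATCGTCGAATTCCTAGCCGAGG, then reverse).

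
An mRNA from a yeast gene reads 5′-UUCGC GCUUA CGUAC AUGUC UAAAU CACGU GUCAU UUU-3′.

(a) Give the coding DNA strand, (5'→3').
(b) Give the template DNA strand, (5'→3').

(a) The coding strand matches the mRNA with U→T.
(b) The template strand is the reverse complement of the coding strand.

(a) 5′-TTCGCGCTTACGTACATGTCTAAATCACGTGTCATTTT-3′
(b) 5′-AAAATGACACGTGATTTAGACATGTACGTAAGCGCGAA-3′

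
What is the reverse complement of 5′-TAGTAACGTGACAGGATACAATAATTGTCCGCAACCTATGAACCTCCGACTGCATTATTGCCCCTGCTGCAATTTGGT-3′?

Reading the sequence 3'→5' and pairing each base (A↔T, G↔C) gives the reverse complement directly.

5'-ACCAAATTGCAGCAGGGGCAATAATGCAGTCGGAGGTTCATAGGTTGCGGACAATTATTGTATCCTGTCACGTTACTA-3'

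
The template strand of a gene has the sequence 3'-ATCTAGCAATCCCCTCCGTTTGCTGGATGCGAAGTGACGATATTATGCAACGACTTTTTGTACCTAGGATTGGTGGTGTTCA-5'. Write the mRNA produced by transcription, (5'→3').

Reading the template 3'→5' as shown, RNA polymerase pairs each base (A→U, T→A, G↔C) to build mRNA 5'→3' directly.

5'-UAGAUCGUUAGGGGAGGCAAACGACCUACGCUUCACUGCUAUAAUACGUUGCUGAAAAACAUGGAUCCUAACCACCACAAGU-3'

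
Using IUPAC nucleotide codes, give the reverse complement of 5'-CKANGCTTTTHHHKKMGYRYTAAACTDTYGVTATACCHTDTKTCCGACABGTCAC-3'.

5′-GTGACVTGTCGGAMAHADGGTATABCRAHAGTTTARYRCKMMDDDAAAAGCNTMG-3′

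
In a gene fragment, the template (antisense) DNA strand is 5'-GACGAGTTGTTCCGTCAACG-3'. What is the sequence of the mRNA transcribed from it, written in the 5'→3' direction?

The mRNA has the sequence of the coding strand (reverse complement of the template) with T→U. Reverse complement of GACGAGTTGTTCCGTCAACG is CGTTGACGGAACAACTCGTC; then T→U.

5'-CGUUGACGGAACAACUCGUC-3'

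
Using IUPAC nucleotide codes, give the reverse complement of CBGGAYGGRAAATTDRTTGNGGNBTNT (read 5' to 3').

Standard pairs A↔T, G↔C; ambiguity codes pair R↔Y, B↔V, D↔H, N↔N. Complement (GVCCTRCCYTTTAAHYAACNCCNVANA), then reverse for 5'→3'.

5'-ANAVNCCNCAAYHAATTTYCCRTCCVG-3'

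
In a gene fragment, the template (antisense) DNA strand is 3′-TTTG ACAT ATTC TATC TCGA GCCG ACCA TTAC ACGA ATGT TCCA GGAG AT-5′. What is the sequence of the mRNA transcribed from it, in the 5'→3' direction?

5'-AAACUGUAUAAGAUAGAGCUCGGCUGGUAAUGUGCUUACAAGGUCCUCUA-3'

Reading the template 3'→5' as shown, RNA polymerase pairs each base (A→U, T→A, G↔C) to build mRNA 5'→3' directly.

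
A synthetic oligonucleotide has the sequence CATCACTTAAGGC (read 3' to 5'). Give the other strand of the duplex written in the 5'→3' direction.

5'-GTAGTGAATTCCG-3'

The strand is given 3'→5', so its complement runs 5'→3' in the same left-to-right order: pair each base A↔T, G↔C.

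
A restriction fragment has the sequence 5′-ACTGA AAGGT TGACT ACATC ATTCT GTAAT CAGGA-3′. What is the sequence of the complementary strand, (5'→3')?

5'-TCCTGATTACAGAATGATGTAGTCAACCTTTCAGT-3'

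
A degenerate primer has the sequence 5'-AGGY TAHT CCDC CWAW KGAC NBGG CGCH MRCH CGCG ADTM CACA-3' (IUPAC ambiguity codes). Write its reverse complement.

5'-TGTGKAHTCGCGDGYKDGCGCCVNGTCMWTWGGHGGADTARCCT-3'

Standard pairs A↔T, G↔C; ambiguity codes pair R↔Y, M↔K, W↔W, B↔V, D↔H, N↔N. Complement (TCCRATDAGGHGGWTWMCTGNVCCGCGDKYGDGCGCTHAKGTGT), then reverse for 5'→3'.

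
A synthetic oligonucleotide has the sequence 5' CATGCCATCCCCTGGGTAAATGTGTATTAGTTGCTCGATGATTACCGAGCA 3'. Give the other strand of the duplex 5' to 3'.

Pairing A↔T and G↔C gives GTACGGTAGGGGACCCATTTACACATAATCAACGAGCTACTAATGGCTCGT, running 3'→5'. Reverse for the 5'→3' convention.

5'-TGCTCGGTAATCATCGAGCAACTAATACACATTTACCCAGGGGATGGCATG-3'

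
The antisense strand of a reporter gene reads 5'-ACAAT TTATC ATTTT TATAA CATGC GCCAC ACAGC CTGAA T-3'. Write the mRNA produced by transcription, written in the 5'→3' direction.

RNA polymerase reads the template 3'→5' and synthesizes mRNA 5'→3' by base-pairing (A→U, T→A, G↔C). The complement of the template is TGTTAAATAGTAAAAATATTGTACGCGGTGTGTCGGACTTA; antiparallel, so 5'→3' the coding strand is ATTCAGGCTGTGTGGCGCATGTTATAAAAATGATAAATTGT. Replace T with U for the mRNA.

5'-AUUCAGGCUGUGUGGCGCAUGUUAUAAAAAUGAUAAAUUGU-3'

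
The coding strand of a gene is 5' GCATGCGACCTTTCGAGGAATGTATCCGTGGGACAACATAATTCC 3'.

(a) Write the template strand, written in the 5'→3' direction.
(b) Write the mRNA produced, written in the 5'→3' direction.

(a) 5'-GGAATTATGTTGTCCCACGGATACATTCCTCGAAAGGTCGCATGC-3'
(b) 5'-GCAUGCGACCUUUCGAGGAAUGUAUCCGUGGGACAACAUAAUUCC-3'

(a) The template strand is the reverse complement of the coding strand: complement CGTACGCTGGAAAGCTCCTTACATAGGCACCCTGTTGTATTAAGG, then reverse.
(b) mRNA matches the coding strand with T→U.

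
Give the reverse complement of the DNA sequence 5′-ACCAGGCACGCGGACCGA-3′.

5'-TCGGTCCGCGTGCCTGGT-3'

Complement each base (A↔T, G↔C): TGGTCCGTGCGCCTGGCT. Then reverse.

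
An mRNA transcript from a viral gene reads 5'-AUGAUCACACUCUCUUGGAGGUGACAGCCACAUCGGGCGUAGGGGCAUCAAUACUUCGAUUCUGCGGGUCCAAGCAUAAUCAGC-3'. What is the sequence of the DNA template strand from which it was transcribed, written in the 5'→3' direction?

Replace U with T to get the coding DNA strand: ATGATCACACTCTCTTGGAGGTGACAGCCACATCGGGCGTAGGGGCATCAATACTTCGATTCTGCGGGTCCAAGCATAATCAGC. The template strand is its reverse complement (complement TACTAGTGTGAGAGAACCTCCACTGTCGGTGTAGCCCGCATCCCCGTAGTTATGAAGCTAAGACGCCCAGGTTCGTATTAGTCG, then reverse).

5'-GCTGATTATGCTTGGACCCGCAGAATCGAAGTATTGATGCCCCTACGCCCGATGTGGCTGTCACCTCCAAGAGAGTGTGATCAT-3'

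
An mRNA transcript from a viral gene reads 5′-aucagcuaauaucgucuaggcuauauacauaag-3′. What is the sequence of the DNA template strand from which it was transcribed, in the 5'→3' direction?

Replace U with T to get the coding DNA strand: ATCAGCTAATATCGTCTAGGCTATATACATAAG. The template strand is its reverse complement (complement TAGTCGATTATAGCAGATCCGATATATGTATTC, then reverse).

5'-CTTATGTATATAGCCTAGACGATATTAGCTGAT-3'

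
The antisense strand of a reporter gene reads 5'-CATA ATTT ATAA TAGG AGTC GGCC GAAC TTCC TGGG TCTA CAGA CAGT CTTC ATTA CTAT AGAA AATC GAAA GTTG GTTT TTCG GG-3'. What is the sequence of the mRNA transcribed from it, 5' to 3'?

RNA polymerase reads the template 3'→5' and synthesizes mRNA 5'→3' by base-pairing (A→U, T→A, G↔C). The complement of the template is GTATTAAATATTATCCTCAGCCGGCTTGAAGGACCCAGATGTCTGTCAGAAGTAATGATATCTTTTAGCTTTCAACCAAAAAGCCC; antiparallel, so 5'→3' the coding strand is CCCGAAAAACCAACTTTCGATTTTCTATAGTAATGAAGACTGTCTGTAGACCCAGGAAGTTCGGCCGACTCCTATTATAAATTATG. Replace T with U for the mRNA.

5'-CCCGAAAAACCAACUUUCGAUUUUCUAUAGUAAUGAAGACUGUCUGUAGACCCAGGAAGUUCGGCCGACUCCUAUUAUAAAUUAUG-3'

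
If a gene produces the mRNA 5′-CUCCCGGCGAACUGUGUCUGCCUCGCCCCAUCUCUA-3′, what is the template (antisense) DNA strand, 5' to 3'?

Replace U with T to get the coding DNA strand: CTCCCGGCGAACTGTGTCTGCCTCGCCCCATCTCTA. The template strand is its reverse complement (complement GAGGGCCGCTTGACACAGACGGAGCGGGGTAGAGAT, then reverse).

5'-TAGAGATGGGGCGAGGCAGACACAGTTCGCCGGGAG-3'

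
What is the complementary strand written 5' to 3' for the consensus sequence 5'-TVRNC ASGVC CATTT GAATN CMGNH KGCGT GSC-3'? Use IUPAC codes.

5′-GSCACGCMDNCKGNATTCAAATGGBCSTGNYBA-3′

Standard pairs A↔T, G↔C; ambiguity codes pair R↔Y, M↔K, S↔S, H↔D, V↔B, N↔N. Complement (ABYNGTSCBGGTAAACTTANGKCNDMCGCACSG), then reverse for 5'→3'.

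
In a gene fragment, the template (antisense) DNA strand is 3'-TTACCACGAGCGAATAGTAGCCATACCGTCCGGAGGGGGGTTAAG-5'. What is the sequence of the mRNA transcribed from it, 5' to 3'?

5′-AAUGGUGCUCGCUUAUCAUCGGUAUGGCAGGCCUCCCCCCAAUUC-3′

Reading the template 3'→5' as shown, RNA polymerase pairs each base (A→U, T→A, G↔C) to build mRNA 5'→3' directly.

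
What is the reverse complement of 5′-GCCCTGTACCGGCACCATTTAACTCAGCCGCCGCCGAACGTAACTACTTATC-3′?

5'-GATAAGTAGTTACGTTCGGCGGCGGCTGAGTTAAATGGTGCCGGTACAGGGC-3'

Complement each base (A↔T, G↔C): CGGGACATGGCCGTGGTAAATTGAGTCGGCGGCGGCTTGCATTGATGAATAG. Then reverse.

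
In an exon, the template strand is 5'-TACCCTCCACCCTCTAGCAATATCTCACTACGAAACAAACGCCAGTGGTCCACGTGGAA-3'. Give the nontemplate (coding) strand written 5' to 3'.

5'-TTCCACGTGGACCACTGGCGTTTGTTTCGTAGTGAGATATTGCTAGAGGGTGGAGGGTA-3'

The coding strand is complementary and antiparallel to the template: take the complement (A↔T, G↔C) and reverse.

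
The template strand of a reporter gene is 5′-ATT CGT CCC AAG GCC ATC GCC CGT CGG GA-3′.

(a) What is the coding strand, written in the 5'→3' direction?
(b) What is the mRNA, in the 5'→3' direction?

(a) 5'-TCCCGACGGGCGATGGCCTTGGGACGAAT-3'
(b) 5′-UCCCGACGGGCGAUGGCCUUGGGACGAAU-3′

(a) The coding strand is the reverse complement of the template: complement TAAGCAGGGTTCCGGTAGCGGGCAGCCCT, then reverse.
(b) mRNA has the coding-strand sequence with T→U.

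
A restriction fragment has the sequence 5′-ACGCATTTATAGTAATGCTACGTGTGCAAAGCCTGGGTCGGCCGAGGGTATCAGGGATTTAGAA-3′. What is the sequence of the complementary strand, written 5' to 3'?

5'-TTCTAAATCCCTGATACCCTCGGCCGACCCAGGCTTTGCACACGTAGCATTACTATAAATGCGT-3'

Pairing A↔T and G↔C gives TGCGTAAATATCATTACGATGCACACGTTTCGGACCCAGCCGGCTCCCATAGTCCCTAAATCTT, running 3'→5'. Reverse for the 5'→3' convention.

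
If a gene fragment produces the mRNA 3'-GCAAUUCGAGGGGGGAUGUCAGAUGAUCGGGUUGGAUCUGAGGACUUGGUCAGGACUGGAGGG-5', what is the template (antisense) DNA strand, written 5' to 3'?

5'-CGTTAAGCTCCCCCCTACAGTCTACTAGCCCAACCTAGACTCCTGAACCAGTCCTGACCTCCC-3'

Written 5'→3' the mRNA is GGGAGGUCAGGACUGGUUCAGGAGUCUAGGUUGGGCUAGUAGACUGUAGGGGGGAGCUUAACG, so the coding DNA strand is GGGAGGTCAGGACTGGTTCAGGAGTCTAGGTTGGGCTAGTAGACTGTAGGGGGGAGCTTAACG. The template is its reverse complement.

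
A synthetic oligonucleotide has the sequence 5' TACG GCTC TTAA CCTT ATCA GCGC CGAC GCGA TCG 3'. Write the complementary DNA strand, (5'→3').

The complement of TACGGCTCTTAACCTTATCAGCGCCGACGCGATCG is ATGCCGAGAATTGGAATAGTCGCGGCTGCGCTAGC (A↔T, G↔C). DNA strands are antiparallel, so the complementary strand runs 3'→5'; reversing gives the 5'→3' form.

5'-CGATCGCGTCGGCGCTGATAAGGTTAAGAGCCGTA-3'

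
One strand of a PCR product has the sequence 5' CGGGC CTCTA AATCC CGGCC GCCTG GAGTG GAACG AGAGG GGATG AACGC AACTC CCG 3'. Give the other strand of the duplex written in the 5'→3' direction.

Pairing A↔T and G↔C gives GCCCGGAGATTTAGGGCCGGCGGACCTCACCTTGCTCTCCCCTACTTGCGTTGAGGGC, running 3'→5'. Reverse for the 5'→3' convention.

5'-CGGGAGTTGCGTTCATCCCCTCTCGTTCCACTCCAGGCGGCCGGGATTTAGAGGCCCG-3'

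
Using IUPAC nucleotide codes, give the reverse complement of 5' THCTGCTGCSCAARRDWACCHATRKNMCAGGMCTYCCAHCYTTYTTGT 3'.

5′-ACAARAARGDTGGRAGKCCTGKNMYATDGGTWHYYTTGSGCAGCAGDA-3′

Standard pairs A↔T, G↔C; ambiguity codes pair R↔Y, M↔K, W↔W, S↔S, D↔H, N↔N. Complement (ADGACGACGSGTTYYHWTGGDTAYMNKGTCCKGARGGTDGRAARAACA), then reverse for 5'→3'.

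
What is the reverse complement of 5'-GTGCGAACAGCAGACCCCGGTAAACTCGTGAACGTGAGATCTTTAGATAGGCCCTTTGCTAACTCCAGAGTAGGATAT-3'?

5'-ATATCCTACTCTGGAGTTAGCAAAGGGCCTATCTAAAGATCTCACGTTCACGAGTTTACCGGGGTCTGCTGTTCGCAC-3'

Reading the sequence 3'→5' and pairing each base (A↔T, G↔C) gives the reverse complement directly.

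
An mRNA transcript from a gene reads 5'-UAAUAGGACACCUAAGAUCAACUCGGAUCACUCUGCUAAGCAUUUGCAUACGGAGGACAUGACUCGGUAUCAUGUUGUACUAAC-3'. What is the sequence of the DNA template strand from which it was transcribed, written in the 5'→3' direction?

5'-GTTAGTACAACATGATACCGAGTCATGTCCTCCGTATGCAAATGCTTAGCAGAGTGATCCGAGTTGATCTTAGGTGTCCTATTA-3'

Replace U with T to get the coding DNA strand: TAATAGGACACCTAAGATCAACTCGGATCACTCTGCTAAGCATTTGCATACGGAGGACATGACTCGGTATCATGTTGTACTAAC. The template strand is its reverse complement (complement ATTATCCTGTGGATTCTAGTTGAGCCTAGTGAGACGATTCGTAAACGTATGCCTCCTGTACTGAGCCATAGTACAACATGATTG, then reverse).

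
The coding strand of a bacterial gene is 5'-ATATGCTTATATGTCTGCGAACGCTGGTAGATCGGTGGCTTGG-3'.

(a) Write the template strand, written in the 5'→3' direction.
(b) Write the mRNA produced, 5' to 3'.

(a) 5'-CCAAGCCACCGATCTACCAGCGTTCGCAGACATATAAGCATAT-3'
(b) 5'-AUAUGCUUAUAUGUCUGCGAACGCUGGUAGAUCGGUGGCUUGG-3'

(a) The template strand is the reverse complement of the coding strand: complement TATACGAATATACAGACGCTTGCGACCATCTAGCCACCGAACC, then reverse.
(b) mRNA matches the coding strand with T→U.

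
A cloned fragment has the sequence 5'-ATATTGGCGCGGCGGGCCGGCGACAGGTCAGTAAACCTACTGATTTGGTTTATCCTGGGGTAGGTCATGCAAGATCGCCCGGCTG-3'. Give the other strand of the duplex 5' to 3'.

5'-CAGCCGGGCGATCTTGCATGACCTACCCCAGGATAAACCAAATCAGTAGGTTTACTGACCTGTCGCCGGCCCGCCGCGCCAATAT-3'

The complement of ATATTGGCGCGGCGGGCCGGCGACAGGTCAGTAAACCTACTGATTTGGTTTATCCTGGGGTAGGTCATGCAAGATCGCCCGGCTG is TATAACCGCGCCGCCCGGCCGCTGTCCAGTCATTTGGATGACTAAACCAAATAGGACCCCATCCAGTACGTTCTAGCGGGCCGAC (A↔T, G↔C). DNA strands are antiparallel, so the complementary strand runs 3'→5'; reversing gives the 5'→3' form.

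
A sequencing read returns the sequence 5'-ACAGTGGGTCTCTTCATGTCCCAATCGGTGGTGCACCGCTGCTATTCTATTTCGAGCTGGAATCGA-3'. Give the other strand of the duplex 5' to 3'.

The complement of ACAGTGGGTCTCTTCATGTCCCAATCGGTGGTGCACCGCTGCTATTCTATTTCGAGCTGGAATCGA is TGTCACCCAGAGAAGTACAGGGTTAGCCACCACGTGGCGACGATAAGATAAAGCTCGACCTTAGCT (A↔T, G↔C). DNA strands are antiparallel, so the complementary strand runs 3'→5'; reversing gives the 5'→3' form.

5'-TCGATTCCAGCTCGAAATAGAATAGCAGCGGTGCACCACCGATTGGGACATGAAGAGACCCACTGT-3'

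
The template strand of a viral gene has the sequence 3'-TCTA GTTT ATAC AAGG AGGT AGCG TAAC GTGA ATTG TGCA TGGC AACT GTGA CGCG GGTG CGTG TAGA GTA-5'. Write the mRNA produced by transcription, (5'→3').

Reading the template 3'→5' as shown, RNA polymerase pairs each base (A→U, T→A, G↔C) to build mRNA 5'→3' directly.

5'-AGAUCAAAUAUGUUCCUCCAUCGCAUUGCACUUAACACGUACCGUUGACACUGCGCCCACGCACAUCUCAU-3'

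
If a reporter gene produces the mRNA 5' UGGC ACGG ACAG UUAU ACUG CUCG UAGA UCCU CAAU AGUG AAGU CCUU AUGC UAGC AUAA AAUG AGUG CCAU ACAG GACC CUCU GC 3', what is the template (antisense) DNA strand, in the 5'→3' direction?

5'-GCAGAGGGTCCTGTATGGCACTCATTTTATGCTAGCATAAGGACTTCACTATTGAGGATCTACGAGCAGTATAACTGTCCGTGCCA-3'

Replace U with T to get the coding DNA strand: TGGCACGGACAGTTATACTGCTCGTAGATCCTCAATAGTGAAGTCCTTATGCTAGCATAAAATGAGTGCCATACAGGACCCTCTGC. The template strand is its reverse complement (complement ACCGTGCCTGTCAATATGACGAGCATCTAGGAGTTATCACTTCAGGAATACGATCGTATTTTACTCACGGTATGTCCTGGGAGACG, then reverse).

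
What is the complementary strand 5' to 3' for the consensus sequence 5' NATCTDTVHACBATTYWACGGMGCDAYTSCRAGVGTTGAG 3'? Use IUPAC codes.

Standard pairs A↔T, G↔C; ambiguity codes pair R↔Y, M↔K, W↔W, S↔S, B↔V, D↔H, N↔N. Complement (NTAGAHABDTGVTAARWTGCCKCGHTRASGYTCBCAACTC), then reverse for 5'→3'.

5'-CTCAACBCTYGSARTHGCKCCGTWRAATVGTDBAHAGATN-3'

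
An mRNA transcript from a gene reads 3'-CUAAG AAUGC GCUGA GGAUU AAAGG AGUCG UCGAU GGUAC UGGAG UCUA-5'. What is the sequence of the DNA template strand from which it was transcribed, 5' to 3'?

Written 5'→3' the mRNA is AUCUGAGGUCAUGGUAGCUGCUGAGGAAAUUAGGAGUCGCGUAAGAAUC, so the coding DNA strand is ATCTGAGGTCATGGTAGCTGCTGAGGAAATTAGGAGTCGCGTAAGAATC. The template is its reverse complement.

5'-GATTCTTACGCGACTCCTAATTTCCTCAGCAGCTACCATGACCTCAGAT-3'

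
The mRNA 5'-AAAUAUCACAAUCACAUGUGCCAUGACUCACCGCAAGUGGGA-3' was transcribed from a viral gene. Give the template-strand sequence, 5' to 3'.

Replace U with T to get the coding DNA strand: AAATATCACAATCACATGTGCCATGACTCACCGCAAGTGGGA. The template strand is its reverse complement (complement TTTATAGTGTTAGTGTACACGGTACTGAGTGGCGTTCACCCT, then reverse).

5'-TCCCACTTGCGGTGAGTCATGGCACATGTGATTGTGATATTT-3'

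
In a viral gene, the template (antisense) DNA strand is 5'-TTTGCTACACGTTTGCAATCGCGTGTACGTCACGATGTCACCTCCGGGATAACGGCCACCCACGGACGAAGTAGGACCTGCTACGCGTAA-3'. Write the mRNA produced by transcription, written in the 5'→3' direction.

5'-UUACGCGUAGCAGGUCCUACUUCGUCCGUGGGUGGCCGUUAUCCCGGAGGUGACAUCGUGACGUACACGCGAUUGCAAACGUGUAGCAAA-3'

The mRNA has the sequence of the coding strand (reverse complement of the template) with T→U. Reverse complement of TTTGCTACACGTTTGCAATCGCGTGTACGTCACGATGTCACCTCCGGGATAACGGCCACCCACGGACGAAGTAGGACCTGCTACGCGTAA is TTACGCGTAGCAGGTCCTACTTCGTCCGTGGGTGGCCGTTATCCCGGAGGTGACATCGTGACGTACACGCGATTGCAAACGTGTAGCAAA; then T→U.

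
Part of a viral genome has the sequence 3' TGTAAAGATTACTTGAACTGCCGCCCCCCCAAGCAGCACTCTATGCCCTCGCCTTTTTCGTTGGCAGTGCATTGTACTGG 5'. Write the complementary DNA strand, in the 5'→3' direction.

The strand is given 3'→5', so its complement runs 5'→3' in the same left-to-right order: pair each base A↔T, G↔C.

5'-ACATTTCTAATGAACTTGACGGCGGGGGGGTTCGTCGTGAGATACGGGAGCGGAAAAAGCAACCGTCACGTAACATGACC-3'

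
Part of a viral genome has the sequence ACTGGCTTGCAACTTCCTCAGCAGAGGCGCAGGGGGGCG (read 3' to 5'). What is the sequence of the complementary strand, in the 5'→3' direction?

The strand is given 3'→5', so its complement runs 5'→3' in the same left-to-right order: pair each base A↔T, G↔C.

5'-TGACCGAACGTTGAAGGAGTCGTCTCCGCGTCCCCCCGC-3'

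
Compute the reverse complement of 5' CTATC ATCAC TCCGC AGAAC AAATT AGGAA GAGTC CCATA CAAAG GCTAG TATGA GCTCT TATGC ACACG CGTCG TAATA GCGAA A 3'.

5'-TTTCGCTATTACGACGCGTGTGCATAAGAGCTCATACTAGCCTTTGTATGGGACTCTTCCTAATTTGTTCTGCGGAGTGATGATAG-3'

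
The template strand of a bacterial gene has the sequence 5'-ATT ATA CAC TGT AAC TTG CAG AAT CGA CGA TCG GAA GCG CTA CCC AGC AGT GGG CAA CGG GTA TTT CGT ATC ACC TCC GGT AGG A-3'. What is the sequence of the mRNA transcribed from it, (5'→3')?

5'-UCCUACCGGAGGUGAUACGAAAUACCCGUUGCCCACUGCUGGGUAGCGCUUCCGAUCGUCGAUUCUGCAAGUUACAGUGUAUAAU-3'

The mRNA has the sequence of the coding strand (reverse complement of the template) with T→U. Reverse complement of ATTATACACTGTAACTTGCAGAATCGACGATCGGAAGCGCTACCCAGCAGTGGGCAACGGGTATTTCGTATCACCTCCGGTAGGA is TCCTACCGGAGGTGATACGAAATACCCGTTGCCCACTGCTGGGTAGCGCTTCCGATCGTCGATTCTGCAAGTTACAGTGTATAAT; then T→U.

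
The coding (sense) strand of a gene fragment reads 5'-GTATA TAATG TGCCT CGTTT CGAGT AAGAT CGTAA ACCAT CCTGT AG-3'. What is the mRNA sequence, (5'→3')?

mRNA has the coding-strand sequence with U in place of T.

5'-GUAUAUAAUGUGCCUCGUUUCGAGUAAGAUCGUAAACCAUCCUGUAG-3'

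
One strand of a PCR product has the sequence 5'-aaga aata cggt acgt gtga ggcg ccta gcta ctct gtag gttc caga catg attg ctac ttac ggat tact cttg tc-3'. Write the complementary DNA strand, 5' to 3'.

5'-GACAAGAGTAATCCGTAAGTAGCAATCATGTCTGGAACCTACAGAGTAGCTAGGCGCCTCACACGTACCGTATTTCTT-3'

The complement of AAGAAATACGGTACGTGTGAGGCGCCTAGCTACTCTGTAGGTTCCAGACATGATTGCTACTTACGGATTACTCTTGTC is TTCTTTATGCCATGCACACTCCGCGGATCGATGAGACATCCAAGGTCTGTACTAACGATGAATGCCTAATGAGAACAG (A↔T, G↔C). DNA strands are antiparallel, so the complementary strand runs 3'→5'; reversing gives the 5'→3' form.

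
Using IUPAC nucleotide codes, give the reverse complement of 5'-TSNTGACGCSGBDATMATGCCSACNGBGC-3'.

Standard pairs A↔T, G↔C; ambiguity codes pair M↔K, S↔S, B↔V, D↔H, N↔N. Complement (ASNACTGCGSCVHTAKTACGGSTGNCVCG), then reverse for 5'→3'.

5′-GCVCNGTSGGCATKATHVCSGCGTCANSA-3′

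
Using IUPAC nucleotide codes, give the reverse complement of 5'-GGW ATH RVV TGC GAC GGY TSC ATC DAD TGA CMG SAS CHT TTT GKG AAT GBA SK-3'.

5′-MSTVCATTCMCAAAADGSTSCKGTCAHTHGATGSARCCGTCGCABBYDATWCC-3′

Standard pairs A↔T, G↔C; ambiguity codes pair R↔Y, M↔K, W↔W, S↔S, B↔V, D↔H. Complement (CCWTADYBBACGCTGCCRASGTAGHTHACTGKCSTSGDAAAACMCTTACVTSM), then reverse for 5'→3'.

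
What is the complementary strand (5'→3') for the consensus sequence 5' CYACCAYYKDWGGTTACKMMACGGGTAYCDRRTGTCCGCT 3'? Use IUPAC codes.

Standard pairs A↔T, G↔C; ambiguity codes pair R↔Y, M↔K, W↔W, D↔H. Complement (GRTGGTRRMHWCCAATGMKKTGCCCATRGHYYACAGGCGA), then reverse for 5'→3'.

5'-AGCGGACAYYHGRTACCCGTKKMGTAACCWHMRRTGGTRG-3'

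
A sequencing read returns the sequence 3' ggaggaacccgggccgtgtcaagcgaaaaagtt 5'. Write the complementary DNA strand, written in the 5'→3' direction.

The strand is given 3'→5', so its complement runs 5'→3' in the same left-to-right order: pair each base A↔T, G↔C.

5'-CCTCCTTGGGCCCGGCACAGTTCGCTTTTTCAA-3'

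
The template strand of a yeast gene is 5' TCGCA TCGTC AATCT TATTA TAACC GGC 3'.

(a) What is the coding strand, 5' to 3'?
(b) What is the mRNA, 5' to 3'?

(a) 5'-GCCGGTTATAATAAGATTGACGATGCGA-3'
(b) 5'-GCCGGUUAUAAUAAGAUUGACGAUGCGA-3'

(a) The coding strand is the reverse complement of the template: complement AGCGTAGCAGTTAGAATAATATTGGCCG, then reverse.
(b) mRNA has the coding-strand sequence with T→U.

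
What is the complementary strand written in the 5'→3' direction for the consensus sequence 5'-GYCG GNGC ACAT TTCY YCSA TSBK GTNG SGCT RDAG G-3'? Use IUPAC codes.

5'-CCTHYAGCSCNACMVSATSGRRGAAATGTGCNCCGRC-3'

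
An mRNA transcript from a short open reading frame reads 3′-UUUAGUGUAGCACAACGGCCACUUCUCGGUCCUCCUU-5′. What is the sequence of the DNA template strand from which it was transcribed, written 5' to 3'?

Written 5'→3' the mRNA is UUCCUCCUGGCUCUUCACCGGCAACACGAUGUGAUUU, so the coding DNA strand is TTCCTCCTGGCTCTTCACCGGCAACACGATGTGATTT. The template is its reverse complement.

5'-AAATCACATCGTGTTGCCGGTGAAGAGCCAGGAGGAA-3'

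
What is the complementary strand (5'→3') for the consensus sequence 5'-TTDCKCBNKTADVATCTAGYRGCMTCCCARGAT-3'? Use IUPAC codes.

5'-ATCYTGGGAKGCYRCTAGATBHTAMNVGMGHAA-3'

Standard pairs A↔T, G↔C; ambiguity codes pair R↔Y, M↔K, B↔V, D↔H, N↔N. Complement (AAHGMGVNMATHBTAGATCRYCGKAGGGTYCTA), then reverse for 5'→3'.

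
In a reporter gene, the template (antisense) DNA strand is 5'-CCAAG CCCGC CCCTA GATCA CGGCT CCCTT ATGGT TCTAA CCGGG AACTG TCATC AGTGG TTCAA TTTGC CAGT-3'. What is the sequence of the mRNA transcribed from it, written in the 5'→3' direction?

5'-ACUGGCAAAUUGAACCACUGAUGACAGUUCCCGGUUAGAACCAUAAGGGAGCCGUGAUCUAGGGGCGGGCUUGG-3'

The mRNA has the sequence of the coding strand (reverse complement of the template) with T→U. Reverse complement of CCAAGCCCGCCCCTAGATCACGGCTCCCTTATGGTTCTAACCGGGAACTGTCATCAGTGGTTCAATTTGCCAGT is ACTGGCAAATTGAACCACTGATGACAGTTCCCGGTTAGAACCATAAGGGAGCCGTGATCTAGGGGCGGGCTTGG; then T→U.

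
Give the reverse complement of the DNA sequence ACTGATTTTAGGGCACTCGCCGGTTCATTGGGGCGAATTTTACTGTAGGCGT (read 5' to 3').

5'-ACGCCTACAGTAAAATTCGCCCCAATGAACCGGCGAGTGCCCTAAAATCAGT-3'

Complement each base (A↔T, G↔C): TGACTAAAATCCCGTGAGCGGCCAAGTAACCCCGCTTAAAATGACATCCGCA. Then reverse.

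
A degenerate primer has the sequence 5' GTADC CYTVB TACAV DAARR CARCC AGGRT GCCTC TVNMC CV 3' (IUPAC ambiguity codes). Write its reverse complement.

Standard pairs A↔T, G↔C; ambiguity codes pair R↔Y, M↔K, B↔V, D↔H, N↔N. Complement (CATHGGRABVATGTBHTTYYGTYGGTCCYACGGAGABNKGGB), then reverse for 5'→3'.

5'-BGGKNBAGAGGCAYCCTGGYTGYYTTHBTGTAVBARGGHTAC-3'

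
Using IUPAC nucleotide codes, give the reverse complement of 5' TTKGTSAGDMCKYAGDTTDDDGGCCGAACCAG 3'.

Standard pairs A↔T, G↔C; ambiguity codes pair Y↔R, M↔K, S↔S, D↔H. Complement (AAMCASTCHKGMRTCHAAHHHCCGGCTTGGTC), then reverse for 5'→3'.

5'-CTGGTTCGGCCHHHAAHCTRMGKHCTSACMAA-3'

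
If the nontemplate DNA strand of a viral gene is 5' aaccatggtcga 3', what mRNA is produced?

The mRNA is synthesized from the template strand, so it matches the coding strand with T replaced by U.

5'-AACCAUGGUCGA-3'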